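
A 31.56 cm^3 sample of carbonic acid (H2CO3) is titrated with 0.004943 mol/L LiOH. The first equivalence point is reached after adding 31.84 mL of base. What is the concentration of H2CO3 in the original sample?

0.00499 M

n(LiOH) = 0.004943 x 0.03184 = 0.0001574 mol.
At the first equivalence point, 1 mol OH^- react per mol H2CO3, so n(H2CO3) = 0.0001574 / 1 = 0.0001574 mol.
[H2CO3] = 0.0001574 / 0.03156 L = 0.00499 M.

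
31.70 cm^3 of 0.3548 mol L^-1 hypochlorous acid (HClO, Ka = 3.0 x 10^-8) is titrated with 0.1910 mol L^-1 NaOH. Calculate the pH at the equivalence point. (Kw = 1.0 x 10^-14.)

10.31

n(HClO) = 0.3548 x 0.03170 = 0.01125 mol; V(NaOH) at equivalence = 0.01125/0.1910 = 0.05889 L.
At equivalence all the acid is converted to ClO-; total volume = 0.03170 + 0.05889 = 0.09059 L, so [ClO-] = 0.01125/0.09059 = 0.1242 M.
Kb = Kw/Ka = 1.0e-14 / 3.0 x 10^-8 = 3.33e-7.
[OH^-] = sqrt(Kb x [ClO-]) = sqrt(3.33e-7 x 0.1242) = 0.000203 M.
pOH = 3.69, so pH = 14.00 - 3.69 = 10.31.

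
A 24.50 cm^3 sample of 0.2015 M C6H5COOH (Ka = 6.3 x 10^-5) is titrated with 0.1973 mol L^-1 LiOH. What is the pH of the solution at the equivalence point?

n(C6H5COOH) = 0.2015 x 0.02450 = 0.004937 mol; V(LiOH) at equivalence = 0.004937/0.1973 = 0.02502 L.
At equivalence all the acid is converted to C6H5COO-; total volume = 0.02450 + 0.02502 = 0.04952 L, so [C6H5COO-] = 0.004937/0.04952 = 0.09969 M.
Kb = Kw/Ka = 1.0e-14 / 6.3 x 10^-5 = 1.59e-10.
[OH^-] = sqrt(Kb x [C6H5COO-]) = sqrt(1.59e-10 x 0.09969) = 3.98e-6 M.
pOH = 5.40, so pH = 14.00 - 5.40 = 8.60.

8.60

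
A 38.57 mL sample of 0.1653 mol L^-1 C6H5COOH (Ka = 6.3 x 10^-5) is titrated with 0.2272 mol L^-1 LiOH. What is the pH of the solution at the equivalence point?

n(C6H5COOH) = 0.1653 x 0.03857 = 0.006376 mol; V(LiOH) at equivalence = 0.006376/0.2272 = 0.02806 L.
At equivalence all the acid is converted to C6H5COO-; total volume = 0.03857 + 0.02806 = 0.06663 L, so [C6H5COO-] = 0.006376/0.06663 = 0.09568 M.
Kb = Kw/Ka = 1.0e-14 / 6.3 x 10^-5 = 1.59e-10.
[OH^-] = sqrt(Kb x [C6H5COO-]) = sqrt(1.59e-10 x 0.09568) = 3.90e-6 M.
pOH = 5.41, so pH = 14.00 - 5.41 = 8.59.

8.59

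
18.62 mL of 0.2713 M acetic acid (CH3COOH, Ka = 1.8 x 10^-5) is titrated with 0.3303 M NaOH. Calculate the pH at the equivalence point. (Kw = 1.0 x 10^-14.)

n(CH3COOH) = 0.2713 x 0.01862 = 0.005052 mol; V(NaOH) at equivalence = 0.005052/0.3303 = 0.01529 L.
At equivalence all the acid is converted to CH3COO-; total volume = 0.01862 + 0.01529 = 0.03391 L, so [CH3COO-] = 0.005052/0.03391 = 0.1490 M.
Kb = Kw/Ka = 1.0e-14 / 1.8 x 10^-5 = 5.56e-10.
[OH^-] = sqrt(Kb x [CH3COO-]) = sqrt(5.56e-10 x 0.1490) = 9.10e-6 M.
pOH = 5.04, so pH = 14.00 - 5.04 = 8.96.

8.96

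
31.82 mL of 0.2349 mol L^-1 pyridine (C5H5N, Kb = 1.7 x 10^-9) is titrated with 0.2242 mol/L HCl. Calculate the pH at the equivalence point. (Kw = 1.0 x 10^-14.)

n(C5H5N) = 0.2349 x 0.03182 = 0.007475 mol; V(HCl) at equivalence = 0.007475/0.2242 = 0.03334 L.
At equivalence the base is fully converted to C5H5NH+; total volume = 0.06516 L, so [C5H5NH+] = 0.007475/0.06516 = 0.1147 M.
Ka(C5H5NH+) = Kw/Kb = 1.0e-14 / 1.7 x 10^-9 = 5.88e-6.
[H^+] = sqrt(Ka x [C5H5NH+]) = sqrt(5.88e-6 x 0.1147) = 0.000821 M.
pH = -log(0.000821) = 3.09.

3.09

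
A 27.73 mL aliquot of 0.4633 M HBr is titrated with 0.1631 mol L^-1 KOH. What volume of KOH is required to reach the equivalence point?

78.8 mL

n(HBr) = 0.4633 mol/L x 0.02773 L = 0.01285 mol.
At equivalence n(KOH) = n(HBr) = 0.01285 mol.
V(KOH) = 0.01285 / 0.1631 = 0.07877 L = 78.8 mL.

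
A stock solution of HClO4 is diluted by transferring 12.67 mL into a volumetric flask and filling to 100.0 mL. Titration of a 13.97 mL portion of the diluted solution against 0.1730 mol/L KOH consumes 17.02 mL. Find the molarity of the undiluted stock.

n(KOH) = 0.1730 x 0.01702 = 0.002944 mol.
n(HClO4) in the aliquot = 0.002944 mol.
[diluted HClO4] = 0.002944 / 0.01397 = 0.2108 M.
Dilution factor = 100.0/12.67 = 7.893, so [stock] = 0.2108 x 7.893 = 1.66 M.

1.66 M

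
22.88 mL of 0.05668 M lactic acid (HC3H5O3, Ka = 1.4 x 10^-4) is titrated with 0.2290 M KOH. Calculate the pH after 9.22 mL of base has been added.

n(acid) = 0.05668 x 0.02288 = 0.001297 mol; n(KOH) added = 0.2290 x 0.009220 = 0.002111 mol.
Base is in excess by 0.002111 - 0.001297 = 0.0008145 mol in a total volume of 0.03210 L.
[OH^-] = 0.0008145/0.03210 = 0.02538 M, so pOH = 1.60 and pH = 14.00 - 1.60 = 12.40.

12.40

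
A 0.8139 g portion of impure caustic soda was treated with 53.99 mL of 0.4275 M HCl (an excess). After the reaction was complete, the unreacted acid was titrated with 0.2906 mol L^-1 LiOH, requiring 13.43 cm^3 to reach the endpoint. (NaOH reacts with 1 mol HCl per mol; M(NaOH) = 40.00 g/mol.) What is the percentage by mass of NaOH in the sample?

94.3%

Total n(HCl) added = 0.4275 x 0.05399 = 0.02308 mol.
n(LiOH) used = 0.2906 x 0.01343 = 0.003903 mol, which equals the excess n(HCl).
So n(HCl) consumed by the sample = 0.02308 - 0.003903 = 0.01918 mol.
n(NaOH) = 0.01918 / 1 = 0.01918 mol.
mass NaOH = 0.01918 x 40.00 = 0.7671 g, so %NaOH = 0.7671/0.8139 x 100 = 94.3%.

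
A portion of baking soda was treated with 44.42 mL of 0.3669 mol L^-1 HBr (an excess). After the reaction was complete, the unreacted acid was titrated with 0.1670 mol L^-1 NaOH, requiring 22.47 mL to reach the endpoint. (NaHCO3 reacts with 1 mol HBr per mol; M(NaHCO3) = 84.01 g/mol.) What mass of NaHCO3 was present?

Total n(HBr) added = 0.3669 x 0.04442 = 0.01630 mol.
n(NaOH) used = 0.1670 x 0.02247 = 0.003752 mol, which equals the excess n(HBr).
So n(HBr) consumed by the sample = 0.01630 - 0.003752 = 0.01255 mol.
n(NaHCO3) = 0.01255 / 1 = 0.01255 mol.
mass = 0.01255 mol x 84.01 g/mol = 1.05 g.

1.05 g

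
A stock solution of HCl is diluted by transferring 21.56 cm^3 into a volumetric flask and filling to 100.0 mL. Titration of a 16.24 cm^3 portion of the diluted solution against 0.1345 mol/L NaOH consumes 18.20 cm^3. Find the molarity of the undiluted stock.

0.699 M

n(NaOH) = 0.1345 x 0.01820 = 0.002448 mol.
n(HCl) in the aliquot = 0.002448 mol.
[diluted HCl] = 0.002448 / 0.01624 = 0.1507 M.
Dilution factor = 100.0/21.56 = 4.638, so [stock] = 0.1507 x 4.638 = 0.699 M.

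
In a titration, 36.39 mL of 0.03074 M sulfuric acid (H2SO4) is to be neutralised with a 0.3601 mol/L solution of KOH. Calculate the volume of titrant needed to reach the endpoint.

6.21 mL

n(H2SO4) = 0.03074 mol/L x 0.03639 L = 0.001119 mol.
The neutralisation is 1 H2SO4 : 2 KOH, so n(KOH) = 0.001119 x 2/1 = 0.002237 mol.
V(KOH) = 0.002237 / 0.3601 = 0.006213 L = 6.21 mL.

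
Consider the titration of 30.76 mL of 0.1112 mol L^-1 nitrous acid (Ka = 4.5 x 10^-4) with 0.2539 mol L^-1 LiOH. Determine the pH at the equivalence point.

n(HNO2) = 0.1112 x 0.03076 = 0.003421 mol; V(LiOH) at equivalence = 0.003421/0.2539 = 0.01347 L.
At equivalence all the acid is converted to NO2-; total volume = 0.03076 + 0.01347 = 0.04423 L, so [NO2-] = 0.003421/0.04423 = 0.07733 M.
Kb = Kw/Ka = 1.0e-14 / 4.5 x 10^-4 = 2.22e-11.
[OH^-] = sqrt(Kb x [NO2-]) = sqrt(2.22e-11 x 0.07733) = 1.31e-6 M.
pOH = 5.88, so pH = 14.00 - 5.88 = 8.12.

8.12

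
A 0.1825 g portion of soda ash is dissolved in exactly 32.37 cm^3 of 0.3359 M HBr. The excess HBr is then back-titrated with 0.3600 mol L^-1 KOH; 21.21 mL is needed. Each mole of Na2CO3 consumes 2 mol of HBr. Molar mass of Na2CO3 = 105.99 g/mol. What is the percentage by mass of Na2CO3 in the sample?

Total n(HBr) added = 0.3359 x 0.03237 = 0.01087 mol.
n(KOH) used = 0.3600 x 0.02121 = 0.007636 mol, which equals the excess n(HBr).
So n(HBr) consumed by the sample = 0.01087 - 0.007636 = 0.003237 mol.
n(Na2CO3) = 0.003237 / 2 = 0.001619 mol.
mass Na2CO3 = 0.001619 x 105.99 = 0.1716 g, so %Na2CO3 = 0.1716/0.1825 x 100 = 94.0%.

94.0%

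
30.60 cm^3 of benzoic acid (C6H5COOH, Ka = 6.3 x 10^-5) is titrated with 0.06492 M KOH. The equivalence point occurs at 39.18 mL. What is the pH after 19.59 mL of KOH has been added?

4.20

19.59 mL is exactly half the equivalence volume (39.18/2), i.e. the half-equivalence point.
There, n(HA) = n(A^-), so pH = pKa = -log(6.3 x 10^-5) = 4.20.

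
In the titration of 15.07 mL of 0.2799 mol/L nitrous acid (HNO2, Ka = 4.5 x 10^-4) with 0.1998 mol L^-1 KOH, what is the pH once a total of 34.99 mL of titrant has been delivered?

n(acid) = 0.2799 x 0.01507 = 0.004218 mol; n(KOH) added = 0.1998 x 0.03499 = 0.006991 mol.
Base is in excess by 0.006991 - 0.004218 = 0.002773 mol in a total volume of 0.05006 L.
[OH^-] = 0.002773/0.05006 = 0.05539 M, so pOH = 1.26 and pH = 14.00 - 1.26 = 12.74.

12.74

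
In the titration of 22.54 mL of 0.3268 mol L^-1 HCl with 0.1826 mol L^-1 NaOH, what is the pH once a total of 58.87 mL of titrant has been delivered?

n(acid) = 0.3268 x 0.02254 = 0.007366 mol; n(NaOH) added = 0.1826 x 0.05887 = 0.01075 mol.
Base is in excess by 0.01075 - 0.007366 = 0.003384 mol in a total volume of 0.08141 L.
[OH^-] = 0.003384/0.08141 = 0.04156 M, so pOH = 1.38 and pH = 14.00 - 1.38 = 12.62.

12.62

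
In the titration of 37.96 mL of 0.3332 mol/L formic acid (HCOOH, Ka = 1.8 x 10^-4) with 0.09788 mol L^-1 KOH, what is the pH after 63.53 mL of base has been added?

Initial n(HCOOH) = 0.3332 x 0.03796 = 0.01265 mol.
n(KOH) added = 0.09788 x 0.06353 = 0.006218 mol, converting that many moles of HCOOH to HCOO-.
Remaining n(HCOOH) = 0.006430 mol; n(HCOO-) = 0.006218 mol.
By Henderson-Hasselbalch, pH = pKa + log([A^-]/[HA]) = 3.74 + log(0.006218/0.006430) = 3.74 + (-0.01) = 3.73.

3.73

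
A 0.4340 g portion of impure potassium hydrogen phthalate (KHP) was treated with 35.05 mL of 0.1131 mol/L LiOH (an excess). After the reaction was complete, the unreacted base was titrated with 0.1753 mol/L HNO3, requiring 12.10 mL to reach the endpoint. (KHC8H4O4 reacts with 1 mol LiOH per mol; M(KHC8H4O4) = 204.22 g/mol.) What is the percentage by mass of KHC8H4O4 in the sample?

86.7%

Total n(LiOH) added = 0.1131 x 0.03505 = 0.003964 mol.
n(HNO3) used = 0.1753 x 0.01210 = 0.002121 mol, which equals the excess n(LiOH).
So n(LiOH) consumed by the sample = 0.003964 - 0.002121 = 0.001843 mol.
n(KHC8H4O4) = 0.001843 / 1 = 0.001843 mol.
mass KHC8H4O4 = 0.001843 x 204.22 = 0.3764 g, so %KHC8H4O4 = 0.3764/0.4340 x 100 = 86.7%.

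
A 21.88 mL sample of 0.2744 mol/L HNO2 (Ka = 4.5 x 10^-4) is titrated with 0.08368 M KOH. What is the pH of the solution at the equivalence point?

n(HNO2) = 0.2744 x 0.02188 = 0.006004 mol; V(KOH) at equivalence = 0.006004/0.08368 = 0.07175 L.
At equivalence all the acid is converted to NO2-; total volume = 0.02188 + 0.07175 = 0.09363 L, so [NO2-] = 0.006004/0.09363 = 0.06412 M.
Kb = Kw/Ka = 1.0e-14 / 4.5 x 10^-4 = 2.22e-11.
[OH^-] = sqrt(Kb x [NO2-]) = sqrt(2.22e-11 x 0.06412) = 1.19e-6 M.
pOH = 5.92, so pH = 14.00 - 5.92 = 8.08.

8.08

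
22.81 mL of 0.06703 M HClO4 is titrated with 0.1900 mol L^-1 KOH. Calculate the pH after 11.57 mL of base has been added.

12.29

n(acid) = 0.06703 x 0.02281 = 0.001529 mol; n(KOH) added = 0.1900 x 0.01157 = 0.002198 mol.
Base is in excess by 0.002198 - 0.001529 = 0.0006693 mol in a total volume of 0.03438 L.
[OH^-] = 0.0006693/0.03438 = 0.01947 M, so pOH = 1.71 and pH = 14.00 - 1.71 = 12.29.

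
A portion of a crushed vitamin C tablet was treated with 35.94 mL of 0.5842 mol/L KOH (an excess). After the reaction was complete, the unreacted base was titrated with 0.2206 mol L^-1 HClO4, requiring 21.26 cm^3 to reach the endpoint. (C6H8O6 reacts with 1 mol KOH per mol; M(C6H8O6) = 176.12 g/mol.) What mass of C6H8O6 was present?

Total n(KOH) added = 0.5842 x 0.03594 = 0.02100 mol.
n(HClO4) used = 0.2206 x 0.02126 = 0.004690 mol, which equals the excess n(KOH).
So n(KOH) consumed by the sample = 0.02100 - 0.004690 = 0.01631 mol.
n(C6H8O6) = 0.01631 / 1 = 0.01631 mol.
mass = 0.01631 mol x 176.12 g/mol = 2.87 g.

2.87 g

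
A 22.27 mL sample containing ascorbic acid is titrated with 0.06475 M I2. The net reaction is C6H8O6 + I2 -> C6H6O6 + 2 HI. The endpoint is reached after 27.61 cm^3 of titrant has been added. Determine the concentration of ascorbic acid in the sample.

0.0803 M

n(I2) = 0.06475 x 0.02761 = 0.001788 mol.
From the balanced equation, 1 mol I2 reacts with 1 mol ascorbic acid, so n(ascorbic acid) = 0.001788 x 1/1 = 0.001788 mol.
[ascorbic acid] = 0.001788 / 0.02227 L = 0.0803 M.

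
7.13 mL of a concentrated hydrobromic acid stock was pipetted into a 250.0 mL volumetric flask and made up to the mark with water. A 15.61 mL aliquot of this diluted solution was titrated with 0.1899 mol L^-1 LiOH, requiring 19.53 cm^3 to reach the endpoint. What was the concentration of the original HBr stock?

8.33 M

n(LiOH) = 0.1899 x 0.01953 = 0.003709 mol.
n(HBr) in the aliquot = 0.003709 mol.
[diluted HBr] = 0.003709 / 0.01561 = 0.2376 M.
Dilution factor = 250.0/7.130 = 35.06, so [stock] = 0.2376 x 35.06 = 8.33 M.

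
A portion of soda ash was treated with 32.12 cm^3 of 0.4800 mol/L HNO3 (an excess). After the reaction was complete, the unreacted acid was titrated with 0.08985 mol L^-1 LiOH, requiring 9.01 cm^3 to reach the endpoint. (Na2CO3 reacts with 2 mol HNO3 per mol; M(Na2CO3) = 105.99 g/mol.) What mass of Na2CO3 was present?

Total n(HNO3) added = 0.4800 x 0.03212 = 0.01542 mol.
n(LiOH) used = 0.08985 x 0.009010 = 0.0008095 mol, which equals the excess n(HNO3).
So n(HNO3) consumed by the sample = 0.01542 - 0.0008095 = 0.01461 mol.
n(Na2CO3) = 0.01461 / 2 = 0.007304 mol.
mass = 0.007304 mol x 105.99 g/mol = 0.774 g.

0.774 g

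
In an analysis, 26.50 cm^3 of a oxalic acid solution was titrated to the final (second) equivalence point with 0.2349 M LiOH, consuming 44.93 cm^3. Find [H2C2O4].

0.199 M

n(LiOH) = 0.2349 x 0.04493 = 0.01055 mol.
At the final (second) equivalence point, 2 mol OH^- react per mol H2C2O4, so n(H2C2O4) = 0.01055 / 2 = 0.005277 mol.
[H2C2O4] = 0.005277 / 0.02650 L = 0.199 M.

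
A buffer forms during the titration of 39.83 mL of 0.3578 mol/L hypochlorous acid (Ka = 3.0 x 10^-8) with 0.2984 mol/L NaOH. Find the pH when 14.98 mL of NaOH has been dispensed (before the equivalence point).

Initial n(HClO) = 0.3578 x 0.03983 = 0.01425 mol.
n(NaOH) added = 0.2984 x 0.01498 = 0.004470 mol, converting that many moles of HClO to ClO-.
Remaining n(HClO) = 0.009781 mol; n(ClO-) = 0.004470 mol.
By Henderson-Hasselbalch, pH = pKa + log([A^-]/[HA]) = 7.52 + log(0.004470/0.009781) = 7.52 + (-0.34) = 7.18.

7.18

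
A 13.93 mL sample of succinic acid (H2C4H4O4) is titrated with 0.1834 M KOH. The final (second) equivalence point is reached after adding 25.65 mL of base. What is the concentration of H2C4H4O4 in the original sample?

n(KOH) = 0.1834 x 0.02565 = 0.004704 mol.
At the final (second) equivalence point, 2 mol OH^- react per mol H2C4H4O4, so n(H2C4H4O4) = 0.004704 / 2 = 0.002352 mol.
[H2C4H4O4] = 0.002352 / 0.01393 L = 0.169 M.

0.169 M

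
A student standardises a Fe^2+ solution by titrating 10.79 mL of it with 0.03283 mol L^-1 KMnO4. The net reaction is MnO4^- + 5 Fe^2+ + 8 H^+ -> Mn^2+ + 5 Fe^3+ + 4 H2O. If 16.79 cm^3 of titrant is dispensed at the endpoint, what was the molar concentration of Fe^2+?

n(KMnO4) = 0.03283 x 0.01679 = 0.0005512 mol.
From the balanced equation, 1 mol KMnO4 reacts with 5 mol Fe^2+, so n(Fe^2+) = 0.0005512 x 5/1 = 0.002756 mol.
[Fe^2+] = 0.002756 / 0.01079 L = 0.255 M.

0.255 M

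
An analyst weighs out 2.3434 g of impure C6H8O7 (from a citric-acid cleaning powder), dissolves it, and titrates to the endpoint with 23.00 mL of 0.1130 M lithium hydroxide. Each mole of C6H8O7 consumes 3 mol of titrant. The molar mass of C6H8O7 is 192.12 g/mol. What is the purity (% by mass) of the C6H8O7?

7.10%

n(LiOH) = 0.1130 x 0.02300 = 0.002599 mol.
n(C6H8O7) = 0.002599 / 3 = 0.0008663 mol.
mass of C6H8O7 = 0.0008663 x 192.12 = 0.1664 g.
% purity = 0.1664 / 2.3434 x 100 = 7.10%.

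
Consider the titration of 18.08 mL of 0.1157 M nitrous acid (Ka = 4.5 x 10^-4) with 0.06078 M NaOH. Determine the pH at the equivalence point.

7.97

n(HNO2) = 0.1157 x 0.01808 = 0.002092 mol; V(NaOH) at equivalence = 0.002092/0.06078 = 0.03442 L.
At equivalence all the acid is converted to NO2-; total volume = 0.01808 + 0.03442 = 0.05250 L, so [NO2-] = 0.002092/0.05250 = 0.03985 M.
Kb = Kw/Ka = 1.0e-14 / 4.5 x 10^-4 = 2.22e-11.
[OH^-] = sqrt(Kb x [NO2-]) = sqrt(2.22e-11 x 0.03985) = 9.41e-7 M.
pOH = 6.03, so pH = 14.00 - 6.03 = 7.97.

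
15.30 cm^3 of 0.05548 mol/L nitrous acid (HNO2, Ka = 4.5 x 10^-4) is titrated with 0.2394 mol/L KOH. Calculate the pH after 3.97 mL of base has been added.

11.72

n(acid) = 0.05548 x 0.01530 = 0.0008488 mol; n(KOH) added = 0.2394 x 0.003970 = 0.0009504 mol.
Base is in excess by 0.0009504 - 0.0008488 = 0.0001016 mol in a total volume of 0.01927 L.
[OH^-] = 0.0001016/0.01927 = 0.005271 M, so pOH = 2.28 and pH = 14.00 - 2.28 = 11.72.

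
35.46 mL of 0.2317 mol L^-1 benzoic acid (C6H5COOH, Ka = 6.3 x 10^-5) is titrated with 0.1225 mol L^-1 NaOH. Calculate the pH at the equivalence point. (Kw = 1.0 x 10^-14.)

8.55

n(C6H5COOH) = 0.2317 x 0.03546 = 0.008216 mol; V(NaOH) at equivalence = 0.008216/0.1225 = 0.06707 L.
At equivalence all the acid is converted to C6H5COO-; total volume = 0.03546 + 0.06707 = 0.1025 L, so [C6H5COO-] = 0.008216/0.1025 = 0.08013 M.
Kb = Kw/Ka = 1.0e-14 / 6.3 x 10^-5 = 1.59e-10.
[OH^-] = sqrt(Kb x [C6H5COO-]) = sqrt(1.59e-10 x 0.08013) = 3.57e-6 M.
pOH = 5.45, so pH = 14.00 - 5.45 = 8.55.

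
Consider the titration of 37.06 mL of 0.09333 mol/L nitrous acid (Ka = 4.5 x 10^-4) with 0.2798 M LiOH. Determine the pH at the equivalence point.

n(HNO2) = 0.09333 x 0.03706 = 0.003459 mol; V(LiOH) at equivalence = 0.003459/0.2798 = 0.01236 L.
At equivalence all the acid is converted to NO2-; total volume = 0.03706 + 0.01236 = 0.04942 L, so [NO2-] = 0.003459/0.04942 = 0.06999 M.
Kb = Kw/Ka = 1.0e-14 / 4.5 x 10^-4 = 2.22e-11.
[OH^-] = sqrt(Kb x [NO2-]) = sqrt(2.22e-11 x 0.06999) = 1.25e-6 M.
pOH = 5.90, so pH = 14.00 - 5.90 = 8.10.

8.10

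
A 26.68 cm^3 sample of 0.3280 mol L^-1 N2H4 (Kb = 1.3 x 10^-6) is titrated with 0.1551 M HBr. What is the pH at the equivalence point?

4.55

n(N2H4) = 0.3280 x 0.02668 = 0.008751 mol; V(HBr) at equivalence = 0.008751/0.1551 = 0.05642 L.
At equivalence the base is fully converted to N2H5+; total volume = 0.08310 L, so [N2H5+] = 0.008751/0.08310 = 0.1053 M.
Ka(N2H5+) = Kw/Kb = 1.0e-14 / 1.3 x 10^-6 = 7.69e-9.
[H^+] = sqrt(Ka x [N2H5+]) = sqrt(7.69e-9 x 0.1053) = 2.85e-5 M.
pH = -log(2.85e-5) = 4.55.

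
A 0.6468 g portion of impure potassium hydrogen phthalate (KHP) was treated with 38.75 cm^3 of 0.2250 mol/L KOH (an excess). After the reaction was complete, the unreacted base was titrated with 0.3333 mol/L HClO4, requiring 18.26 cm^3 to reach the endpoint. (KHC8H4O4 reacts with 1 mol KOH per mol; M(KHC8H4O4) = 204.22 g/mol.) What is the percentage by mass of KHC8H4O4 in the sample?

Total n(KOH) added = 0.2250 x 0.03875 = 0.008719 mol.
n(HClO4) used = 0.3333 x 0.01826 = 0.006086 mol, which equals the excess n(KOH).
So n(KOH) consumed by the sample = 0.008719 - 0.006086 = 0.002633 mol.
n(KHC8H4O4) = 0.002633 / 1 = 0.002633 mol.
mass KHC8H4O4 = 0.002633 x 204.22 = 0.5376 g, so %KHC8H4O4 = 0.5376/0.6468 x 100 = 83.1%.

83.1%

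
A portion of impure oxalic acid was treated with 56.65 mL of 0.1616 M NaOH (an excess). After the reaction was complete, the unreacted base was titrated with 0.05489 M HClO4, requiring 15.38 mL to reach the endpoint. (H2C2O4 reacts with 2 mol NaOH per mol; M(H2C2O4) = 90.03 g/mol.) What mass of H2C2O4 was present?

0.374 g

Total n(NaOH) added = 0.1616 x 0.05665 = 0.009155 mol.
n(HClO4) used = 0.05489 x 0.01538 = 0.0008442 mol, which equals the excess n(NaOH).
So n(NaOH) consumed by the sample = 0.009155 - 0.0008442 = 0.008310 mol.
n(H2C2O4) = 0.008310 / 2 = 0.004155 mol.
mass = 0.004155 mol x 90.03 g/mol = 0.374 g.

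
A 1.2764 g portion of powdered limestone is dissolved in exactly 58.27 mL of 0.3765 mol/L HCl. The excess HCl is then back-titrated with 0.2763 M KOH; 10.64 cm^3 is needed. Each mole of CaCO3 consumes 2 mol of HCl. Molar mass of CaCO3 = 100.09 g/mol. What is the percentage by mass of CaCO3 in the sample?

74.5%

Total n(HCl) added = 0.3765 x 0.05827 = 0.02194 mol.
n(KOH) used = 0.2763 x 0.01064 = 0.002940 mol, which equals the excess n(HCl).
So n(HCl) consumed by the sample = 0.02194 - 0.002940 = 0.01900 mol.
n(CaCO3) = 0.01900 / 2 = 0.009499 mol.
mass CaCO3 = 0.009499 x 100.09 = 0.9508 g, so %CaCO3 = 0.9508/1.2764 x 100 = 74.5%.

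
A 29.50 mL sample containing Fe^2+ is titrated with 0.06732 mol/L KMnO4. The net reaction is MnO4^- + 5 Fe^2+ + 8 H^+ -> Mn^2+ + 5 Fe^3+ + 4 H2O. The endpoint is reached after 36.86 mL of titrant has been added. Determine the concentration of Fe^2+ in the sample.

0.421 M

n(KMnO4) = 0.06732 x 0.03686 = 0.002481 mol.
From the balanced equation, 1 mol KMnO4 reacts with 5 mol Fe^2+, so n(Fe^2+) = 0.002481 x 5/1 = 0.01241 mol.
[Fe^2+] = 0.01241 / 0.02950 L = 0.421 M.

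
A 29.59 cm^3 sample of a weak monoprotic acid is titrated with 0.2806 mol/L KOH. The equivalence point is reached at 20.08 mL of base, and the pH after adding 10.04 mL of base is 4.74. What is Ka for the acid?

1.8 x 10^-5

10.04 mL is half of the equivalence volume, so this is the half-equivalence point where [HA] = [A^-].
At half-equivalence pH = pKa, so pKa = 4.74.
Ka = 10^(-4.74) = 1.8 x 10^-5.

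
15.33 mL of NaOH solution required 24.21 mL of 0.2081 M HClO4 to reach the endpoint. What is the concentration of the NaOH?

0.329 M

n(HClO4) delivered = 0.2081 x 0.02421 = 0.005038 mol.
For a 1:1 reaction, n(NaOH) = 0.005038 mol.
[NaOH] = 0.005038 mol / 0.01533 L = 0.329 M.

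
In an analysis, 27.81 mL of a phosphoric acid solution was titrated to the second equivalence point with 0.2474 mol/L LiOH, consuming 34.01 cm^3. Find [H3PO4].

n(LiOH) = 0.2474 x 0.03401 = 0.008414 mol.
At the second equivalence point, 2 mol OH^- react per mol H3PO4, so n(H3PO4) = 0.008414 / 2 = 0.004207 mol.
[H3PO4] = 0.004207 / 0.02781 L = 0.151 M.

0.151 M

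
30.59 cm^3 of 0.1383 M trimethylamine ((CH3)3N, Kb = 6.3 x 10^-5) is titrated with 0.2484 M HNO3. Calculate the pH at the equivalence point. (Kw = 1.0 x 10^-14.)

5.43

n((CH3)3N) = 0.1383 x 0.03059 = 0.004231 mol; V(HNO3) at equivalence = 0.004231/0.2484 = 0.01703 L.
At equivalence the base is fully converted to (CH3)3NH+; total volume = 0.04762 L, so [(CH3)3NH+] = 0.004231/0.04762 = 0.08884 M.
Ka((CH3)3NH+) = Kw/Kb = 1.0e-14 / 6.3 x 10^-5 = 1.59e-10.
[H^+] = sqrt(Ka x [(CH3)3NH+]) = sqrt(1.59e-10 x 0.08884) = 3.76e-6 M.
pH = -log(3.76e-6) = 5.43.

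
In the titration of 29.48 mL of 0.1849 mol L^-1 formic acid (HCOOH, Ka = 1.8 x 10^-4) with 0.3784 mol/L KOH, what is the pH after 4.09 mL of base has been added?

3.34

Initial n(HCOOH) = 0.1849 x 0.02948 = 0.005451 mol.
n(KOH) added = 0.3784 x 0.004090 = 0.001548 mol, converting that many moles of HCOOH to HCOO-.
Remaining n(HCOOH) = 0.003903 mol; n(HCOO-) = 0.001548 mol.
By Henderson-Hasselbalch, pH = pKa + log([A^-]/[HA]) = 3.74 + log(0.001548/0.003903) = 3.74 + (-0.40) = 3.34.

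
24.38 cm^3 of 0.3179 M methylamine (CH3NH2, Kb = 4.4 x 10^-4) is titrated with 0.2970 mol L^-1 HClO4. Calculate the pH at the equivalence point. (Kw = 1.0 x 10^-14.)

5.73

n(CH3NH2) = 0.3179 x 0.02438 = 0.007750 mol; V(HClO4) at equivalence = 0.007750/0.2970 = 0.02610 L.
At equivalence the base is fully converted to CH3NH3+; total volume = 0.05048 L, so [CH3NH3+] = 0.007750/0.05048 = 0.1535 M.
Ka(CH3NH3+) = Kw/Kb = 1.0e-14 / 4.4 x 10^-4 = 2.27e-11.
[H^+] = sqrt(Ka x [CH3NH3+]) = sqrt(2.27e-11 x 0.1535) = 1.87e-6 M.
pH = -log(1.87e-6) = 5.73.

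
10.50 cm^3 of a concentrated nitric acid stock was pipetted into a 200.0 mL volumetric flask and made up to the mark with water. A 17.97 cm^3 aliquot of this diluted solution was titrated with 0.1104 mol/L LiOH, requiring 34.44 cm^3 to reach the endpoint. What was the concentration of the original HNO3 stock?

n(LiOH) = 0.1104 x 0.03444 = 0.003802 mol.
n(HNO3) in the aliquot = 0.003802 mol.
[diluted HNO3] = 0.003802 / 0.01797 = 0.2116 M.
Dilution factor = 200.0/10.50 = 19.05, so [stock] = 0.2116 x 19.05 = 4.03 M.

4.03 M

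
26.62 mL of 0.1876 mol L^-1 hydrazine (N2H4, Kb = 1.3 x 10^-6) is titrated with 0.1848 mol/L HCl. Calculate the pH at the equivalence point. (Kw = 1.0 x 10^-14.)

4.57

n(N2H4) = 0.1876 x 0.02662 = 0.004994 mol; V(HCl) at equivalence = 0.004994/0.1848 = 0.02702 L.
At equivalence the base is fully converted to N2H5+; total volume = 0.05364 L, so [N2H5+] = 0.004994/0.05364 = 0.09309 M.
Ka(N2H5+) = Kw/Kb = 1.0e-14 / 1.3 x 10^-6 = 7.69e-9.
[H^+] = sqrt(Ka x [N2H5+]) = sqrt(7.69e-9 x 0.09309) = 2.68e-5 M.
pH = -log(2.68e-5) = 4.57.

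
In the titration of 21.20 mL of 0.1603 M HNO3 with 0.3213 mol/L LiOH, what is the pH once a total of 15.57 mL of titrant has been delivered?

12.64

n(acid) = 0.1603 x 0.02120 = 0.003398 mol; n(LiOH) added = 0.3213 x 0.01557 = 0.005003 mol.
Base is in excess by 0.005003 - 0.003398 = 0.001604 mol in a total volume of 0.03677 L.
[OH^-] = 0.001604/0.03677 = 0.04363 M, so pOH = 1.36 and pH = 14.00 - 1.36 = 12.64.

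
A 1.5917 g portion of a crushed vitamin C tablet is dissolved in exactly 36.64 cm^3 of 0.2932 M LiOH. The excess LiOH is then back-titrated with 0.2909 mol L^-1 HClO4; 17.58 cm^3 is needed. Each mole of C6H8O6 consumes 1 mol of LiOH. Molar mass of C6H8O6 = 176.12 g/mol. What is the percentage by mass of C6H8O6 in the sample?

Total n(LiOH) added = 0.2932 x 0.03664 = 0.01074 mol.
n(HClO4) used = 0.2909 x 0.01758 = 0.005114 mol, which equals the excess n(LiOH).
So n(LiOH) consumed by the sample = 0.01074 - 0.005114 = 0.005629 mol.
n(C6H8O6) = 0.005629 / 1 = 0.005629 mol.
mass C6H8O6 = 0.005629 x 176.12 = 0.9913 g, so %C6H8O6 = 0.9913/1.5917 x 100 = 62.3%.

62.3%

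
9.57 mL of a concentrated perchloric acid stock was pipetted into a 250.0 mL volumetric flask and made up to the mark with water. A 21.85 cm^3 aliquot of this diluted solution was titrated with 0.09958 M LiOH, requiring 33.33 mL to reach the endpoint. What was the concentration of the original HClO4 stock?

n(LiOH) = 0.09958 x 0.03333 = 0.003319 mol.
n(HClO4) in the aliquot = 0.003319 mol.
[diluted HClO4] = 0.003319 / 0.02185 = 0.1519 M.
Dilution factor = 250.0/9.570 = 26.12, so [stock] = 0.1519 x 26.12 = 3.97 M.

3.97 M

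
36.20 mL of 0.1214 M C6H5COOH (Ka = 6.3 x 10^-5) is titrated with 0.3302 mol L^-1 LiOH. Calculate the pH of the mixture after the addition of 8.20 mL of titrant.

Initial n(C6H5COOH) = 0.1214 x 0.03620 = 0.004395 mol.
n(LiOH) added = 0.3302 x 0.008200 = 0.002708 mol, converting that many moles of C6H5COOH to C6H5COO-.
Remaining n(C6H5COOH) = 0.001687 mol; n(C6H5COO-) = 0.002708 mol.
By Henderson-Hasselbalch, pH = pKa + log([A^-]/[HA]) = 4.20 + log(0.002708/0.001687) = 4.20 + (+0.21) = 4.41.

4.41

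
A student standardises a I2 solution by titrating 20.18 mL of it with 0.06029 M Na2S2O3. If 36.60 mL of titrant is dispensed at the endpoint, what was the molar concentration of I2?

0.0547 M

n(Na2S2O3) = 0.06029 x 0.03660 = 0.002207 mol.
From the balanced equation, 2 mol Na2S2O3 reacts with 1 mol I2, so n(I2) = 0.002207 x 1/2 = 0.001103 mol.
[I2] = 0.001103 / 0.02018 L = 0.0547 M.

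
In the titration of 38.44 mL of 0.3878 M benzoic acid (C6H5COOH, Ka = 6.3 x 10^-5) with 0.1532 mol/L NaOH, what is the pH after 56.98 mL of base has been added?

4.35

Initial n(C6H5COOH) = 0.3878 x 0.03844 = 0.01491 mol.
n(NaOH) added = 0.1532 x 0.05698 = 0.008729 mol, converting that many moles of C6H5COOH to C6H5COO-.
Remaining n(C6H5COOH) = 0.006178 mol; n(C6H5COO-) = 0.008729 mol.
By Henderson-Hasselbalch, pH = pKa + log([A^-]/[HA]) = 4.20 + log(0.008729/0.006178) = 4.20 + (+0.15) = 4.35.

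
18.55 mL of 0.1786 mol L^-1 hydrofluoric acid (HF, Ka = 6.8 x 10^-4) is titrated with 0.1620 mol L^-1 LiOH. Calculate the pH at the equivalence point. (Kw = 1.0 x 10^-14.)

8.05

n(HF) = 0.1786 x 0.01855 = 0.003313 mol; V(LiOH) at equivalence = 0.003313/0.1620 = 0.02045 L.
At equivalence all the acid is converted to F-; total volume = 0.01855 + 0.02045 = 0.03900 L, so [F-] = 0.003313/0.03900 = 0.08495 M.
Kb = Kw/Ka = 1.0e-14 / 6.8 x 10^-4 = 1.47e-11.
[OH^-] = sqrt(Kb x [F-]) = sqrt(1.47e-11 x 0.08495) = 1.12e-6 M.
pOH = 5.95, so pH = 14.00 - 5.95 = 8.05.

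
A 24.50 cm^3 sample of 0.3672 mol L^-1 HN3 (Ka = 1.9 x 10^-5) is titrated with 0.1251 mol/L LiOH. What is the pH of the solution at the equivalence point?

8.85

n(HN3) = 0.3672 x 0.02450 = 0.008996 mol; V(LiOH) at equivalence = 0.008996/0.1251 = 0.07191 L.
At equivalence all the acid is converted to N3-; total volume = 0.02450 + 0.07191 = 0.09641 L, so [N3-] = 0.008996/0.09641 = 0.09331 M.
Kb = Kw/Ka = 1.0e-14 / 1.9 x 10^-5 = 5.26e-10.
[OH^-] = sqrt(Kb x [N3-]) = sqrt(5.26e-10 x 0.09331) = 7.01e-6 M.
pOH = 5.15, so pH = 14.00 - 5.15 = 8.85.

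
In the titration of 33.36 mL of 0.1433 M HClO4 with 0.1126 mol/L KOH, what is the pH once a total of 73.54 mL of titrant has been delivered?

12.52

n(acid) = 0.1433 x 0.03336 = 0.004780 mol; n(KOH) added = 0.1126 x 0.07354 = 0.008281 mol.
Base is in excess by 0.008281 - 0.004780 = 0.003500 mol in a total volume of 0.1069 L.
[OH^-] = 0.003500/0.1069 = 0.03274 M, so pOH = 1.48 and pH = 14.00 - 1.48 = 12.52.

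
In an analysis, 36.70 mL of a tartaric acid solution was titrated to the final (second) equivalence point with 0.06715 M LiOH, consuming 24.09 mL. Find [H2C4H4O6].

0.0220 M

n(LiOH) = 0.06715 x 0.02409 = 0.001618 mol.
At the final (second) equivalence point, 2 mol OH^- react per mol H2C4H4O6, so n(H2C4H4O6) = 0.001618 / 2 = 0.0008088 mol.
[H2C4H4O6] = 0.0008088 / 0.03670 L = 0.0220 M.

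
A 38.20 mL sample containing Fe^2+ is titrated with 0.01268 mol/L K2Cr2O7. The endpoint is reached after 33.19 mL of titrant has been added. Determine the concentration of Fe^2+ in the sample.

n(K2Cr2O7) = 0.01268 x 0.03319 = 0.0004208 mol.
From the balanced equation, 1 mol K2Cr2O7 reacts with 6 mol Fe^2+, so n(Fe^2+) = 0.0004208 x 6/1 = 0.002525 mol.
[Fe^2+] = 0.002525 / 0.03820 L = 0.0661 M.

0.0661 M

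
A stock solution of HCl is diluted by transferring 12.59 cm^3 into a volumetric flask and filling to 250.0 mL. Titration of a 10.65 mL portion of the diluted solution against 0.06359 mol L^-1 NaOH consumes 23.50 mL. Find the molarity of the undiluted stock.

2.79 M

n(NaOH) = 0.06359 x 0.02350 = 0.001494 mol.
n(HCl) in the aliquot = 0.001494 mol.
[diluted HCl] = 0.001494 / 0.01065 = 0.1403 M.
Dilution factor = 250.0/12.59 = 19.86, so [stock] = 0.1403 x 19.86 = 2.79 M.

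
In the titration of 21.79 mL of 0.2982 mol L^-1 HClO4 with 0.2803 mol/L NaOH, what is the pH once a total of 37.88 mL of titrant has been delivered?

12.84

n(acid) = 0.2982 x 0.02179 = 0.006498 mol; n(NaOH) added = 0.2803 x 0.03788 = 0.01062 mol.
Base is in excess by 0.01062 - 0.006498 = 0.004120 mol in a total volume of 0.05967 L.
[OH^-] = 0.004120/0.05967 = 0.06905 M, so pOH = 1.16 and pH = 14.00 - 1.16 = 12.84.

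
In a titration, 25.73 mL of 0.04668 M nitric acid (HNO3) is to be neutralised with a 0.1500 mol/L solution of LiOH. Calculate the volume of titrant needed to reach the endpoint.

n(HNO3) = 0.04668 mol/L x 0.02573 L = 0.001201 mol.
At equivalence n(LiOH) = n(HNO3) = 0.001201 mol.
V(LiOH) = 0.001201 / 0.1500 = 0.008007 L = 8.01 mL.

8.01 mL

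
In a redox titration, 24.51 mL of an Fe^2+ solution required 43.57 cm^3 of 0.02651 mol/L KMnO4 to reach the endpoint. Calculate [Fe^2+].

n(KMnO4) = 0.02651 x 0.04357 = 0.001155 mol.
From the balanced equation, 1 mol KMnO4 reacts with 5 mol Fe^2+, so n(Fe^2+) = 0.001155 x 5/1 = 0.005775 mol.
[Fe^2+] = 0.005775 / 0.02451 L = 0.236 M.

0.236 M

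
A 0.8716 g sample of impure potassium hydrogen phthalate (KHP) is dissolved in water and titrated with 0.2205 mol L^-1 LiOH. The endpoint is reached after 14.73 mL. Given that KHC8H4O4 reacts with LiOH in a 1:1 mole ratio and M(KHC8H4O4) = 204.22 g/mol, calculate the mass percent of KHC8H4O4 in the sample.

n(LiOH) = 0.2205 x 0.01473 = 0.003248 mol.
n(KHC8H4O4) = 0.003248 / 1 = 0.003248 mol.
mass of KHC8H4O4 = 0.003248 x 204.22 = 0.6633 g.
% purity = 0.6633 / 0.8716 x 100 = 76.1%.

76.1%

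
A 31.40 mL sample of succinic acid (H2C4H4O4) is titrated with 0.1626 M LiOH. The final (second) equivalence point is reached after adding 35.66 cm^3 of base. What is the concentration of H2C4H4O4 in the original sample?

n(LiOH) = 0.1626 x 0.03566 = 0.005798 mol.
At the final (second) equivalence point, 2 mol OH^- react per mol H2C4H4O4, so n(H2C4H4O4) = 0.005798 / 2 = 0.002899 mol.
[H2C4H4O4] = 0.002899 / 0.03140 L = 0.0923 M.

0.0923 M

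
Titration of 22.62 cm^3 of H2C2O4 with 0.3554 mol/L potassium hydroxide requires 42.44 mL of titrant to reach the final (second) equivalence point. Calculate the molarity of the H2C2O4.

0.333 M

n(KOH) = 0.3554 x 0.04244 = 0.01508 mol.
At the final (second) equivalence point, 2 mol OH^- react per mol H2C2O4, so n(H2C2O4) = 0.01508 / 2 = 0.007542 mol.
[H2C2O4] = 0.007542 / 0.02262 L = 0.333 M.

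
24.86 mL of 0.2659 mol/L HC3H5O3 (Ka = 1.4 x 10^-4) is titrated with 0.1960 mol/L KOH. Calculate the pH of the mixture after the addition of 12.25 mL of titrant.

Initial n(HC3H5O3) = 0.2659 x 0.02486 = 0.006610 mol.
n(KOH) added = 0.1960 x 0.01225 = 0.002401 mol, converting that many moles of HC3H5O3 to C3H5O3-.
Remaining n(HC3H5O3) = 0.004209 mol; n(C3H5O3-) = 0.002401 mol.
By Henderson-Hasselbalch, pH = pKa + log([A^-]/[HA]) = 3.85 + log(0.002401/0.004209) = 3.85 + (-0.24) = 3.61.

3.61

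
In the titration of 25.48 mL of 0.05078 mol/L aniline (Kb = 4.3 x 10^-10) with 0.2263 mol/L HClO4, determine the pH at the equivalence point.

n(C6H5NH2) = 0.05078 x 0.02548 = 0.001294 mol; V(HClO4) at equivalence = 0.001294/0.2263 = 0.005718 L.
At equivalence the base is fully converted to C6H5NH3+; total volume = 0.03120 L, so [C6H5NH3+] = 0.001294/0.03120 = 0.04147 M.
Ka(C6H5NH3+) = Kw/Kb = 1.0e-14 / 4.3 x 10^-10 = 2.33e-5.
[H^+] = sqrt(Ka x [C6H5NH3+]) = sqrt(2.33e-5 x 0.04147) = 0.000982 M.
pH = -log(0.000982) = 3.01.

3.01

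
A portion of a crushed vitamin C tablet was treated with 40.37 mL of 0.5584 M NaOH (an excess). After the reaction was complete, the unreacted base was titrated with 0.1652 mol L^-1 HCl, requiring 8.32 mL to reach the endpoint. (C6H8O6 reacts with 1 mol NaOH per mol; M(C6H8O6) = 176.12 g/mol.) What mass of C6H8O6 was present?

3.73 g

Total n(NaOH) added = 0.5584 x 0.04037 = 0.02254 mol.
n(HCl) used = 0.1652 x 0.008320 = 0.001374 mol, which equals the excess n(NaOH).
So n(NaOH) consumed by the sample = 0.02254 - 0.001374 = 0.02117 mol.
n(C6H8O6) = 0.02117 / 1 = 0.02117 mol.
mass = 0.02117 mol x 176.12 g/mol = 3.73 g.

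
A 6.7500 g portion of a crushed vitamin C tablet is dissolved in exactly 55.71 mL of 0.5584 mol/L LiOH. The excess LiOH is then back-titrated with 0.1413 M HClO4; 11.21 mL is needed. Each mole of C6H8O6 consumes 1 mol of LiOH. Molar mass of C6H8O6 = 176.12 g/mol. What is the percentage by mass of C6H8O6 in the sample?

77.0%

Total n(LiOH) added = 0.5584 x 0.05571 = 0.03111 mol.
n(HClO4) used = 0.1413 x 0.01121 = 0.001584 mol, which equals the excess n(LiOH).
So n(LiOH) consumed by the sample = 0.03111 - 0.001584 = 0.02952 mol.
n(C6H8O6) = 0.02952 / 1 = 0.02952 mol.
mass C6H8O6 = 0.02952 x 176.12 = 5.200 g, so %C6H8O6 = 5.200/6.7500 x 100 = 77.0%.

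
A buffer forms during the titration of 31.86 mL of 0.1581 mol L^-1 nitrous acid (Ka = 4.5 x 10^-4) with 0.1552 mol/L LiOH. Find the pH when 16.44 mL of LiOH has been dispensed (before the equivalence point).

3.36

Initial n(HNO2) = 0.1581 x 0.03186 = 0.005037 mol.
n(LiOH) added = 0.1552 x 0.01644 = 0.002551 mol, converting that many moles of HNO2 to NO2-.
Remaining n(HNO2) = 0.002486 mol; n(NO2-) = 0.002551 mol.
By Henderson-Hasselbalch, pH = pKa + log([A^-]/[HA]) = 3.35 + log(0.002551/0.002486) = 3.35 + (+0.01) = 3.36.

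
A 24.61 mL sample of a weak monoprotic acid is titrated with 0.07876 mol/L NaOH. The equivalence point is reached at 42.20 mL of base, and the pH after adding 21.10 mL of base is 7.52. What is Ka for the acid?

21.10 mL is half of the equivalence volume, so this is the half-equivalence point where [HA] = [A^-].
At half-equivalence pH = pKa, so pKa = 7.52.
Ka = 10^(-7.52) = 3.0 x 10^-8.

3.0 x 10^-8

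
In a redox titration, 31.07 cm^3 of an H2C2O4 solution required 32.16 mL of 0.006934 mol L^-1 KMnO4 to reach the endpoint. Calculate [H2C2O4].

0.0179 M

n(KMnO4) = 0.006934 x 0.03216 = 0.0002230 mol.
From the balanced equation, 2 mol KMnO4 reacts with 5 mol H2C2O4, so n(H2C2O4) = 0.0002230 x 5/2 = 0.0005575 mol.
[H2C2O4] = 0.0005575 / 0.03107 L = 0.0179 M.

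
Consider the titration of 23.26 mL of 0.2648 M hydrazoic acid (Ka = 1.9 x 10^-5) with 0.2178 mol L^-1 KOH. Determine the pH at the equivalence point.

8.90

n(HN3) = 0.2648 x 0.02326 = 0.006159 mol; V(KOH) at equivalence = 0.006159/0.2178 = 0.02828 L.
At equivalence all the acid is converted to N3-; total volume = 0.02326 + 0.02828 = 0.05154 L, so [N3-] = 0.006159/0.05154 = 0.1195 M.
Kb = Kw/Ka = 1.0e-14 / 1.9 x 10^-5 = 5.26e-10.
[OH^-] = sqrt(Kb x [N3-]) = sqrt(5.26e-10 x 0.1195) = 7.93e-6 M.
pOH = 5.10, so pH = 14.00 - 5.10 = 8.90.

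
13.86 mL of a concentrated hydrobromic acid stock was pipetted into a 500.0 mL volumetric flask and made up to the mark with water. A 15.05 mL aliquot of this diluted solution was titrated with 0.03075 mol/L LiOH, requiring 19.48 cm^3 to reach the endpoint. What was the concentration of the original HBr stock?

1.44 M

n(LiOH) = 0.03075 x 0.01948 = 0.0005990 mol.
n(HBr) in the aliquot = 0.0005990 mol.
[diluted HBr] = 0.0005990 / 0.01505 = 0.03980 M.
Dilution factor = 500.0/13.86 = 36.08, so [stock] = 0.03980 x 36.08 = 1.44 M.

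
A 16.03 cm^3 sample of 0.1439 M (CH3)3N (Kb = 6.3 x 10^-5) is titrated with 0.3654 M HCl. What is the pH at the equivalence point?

n((CH3)3N) = 0.1439 x 0.01603 = 0.002307 mol; V(HCl) at equivalence = 0.002307/0.3654 = 0.006313 L.
At equivalence the base is fully converted to (CH3)3NH+; total volume = 0.02234 L, so [(CH3)3NH+] = 0.002307/0.02234 = 0.1032 M.
Ka((CH3)3NH+) = Kw/Kb = 1.0e-14 / 6.3 x 10^-5 = 1.59e-10.
[H^+] = sqrt(Ka x [(CH3)3NH+]) = sqrt(1.59e-10 x 0.1032) = 4.05e-6 M.
pH = -log(4.05e-6) = 5.39.

5.39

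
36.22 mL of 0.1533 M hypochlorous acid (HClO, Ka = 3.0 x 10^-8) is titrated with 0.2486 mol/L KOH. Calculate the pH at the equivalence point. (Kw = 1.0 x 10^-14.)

10.25

n(HClO) = 0.1533 x 0.03622 = 0.005553 mol; V(KOH) at equivalence = 0.005553/0.2486 = 0.02234 L.
At equivalence all the acid is converted to ClO-; total volume = 0.03622 + 0.02234 = 0.05856 L, so [ClO-] = 0.005553/0.05856 = 0.09483 M.
Kb = Kw/Ka = 1.0e-14 / 3.0 x 10^-8 = 3.33e-7.
[OH^-] = sqrt(Kb x [ClO-]) = sqrt(3.33e-7 x 0.09483) = 0.000178 M.
pOH = 3.75, so pH = 14.00 - 3.75 = 10.25.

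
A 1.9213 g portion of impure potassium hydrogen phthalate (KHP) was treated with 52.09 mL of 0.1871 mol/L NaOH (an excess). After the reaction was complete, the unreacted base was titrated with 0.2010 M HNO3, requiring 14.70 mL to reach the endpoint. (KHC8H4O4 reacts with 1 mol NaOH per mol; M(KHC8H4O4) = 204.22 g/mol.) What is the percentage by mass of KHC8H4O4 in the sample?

72.2%

Total n(NaOH) added = 0.1871 x 0.05209 = 0.009746 mol.
n(HNO3) used = 0.2010 x 0.01470 = 0.002955 mol, which equals the excess n(NaOH).
So n(NaOH) consumed by the sample = 0.009746 - 0.002955 = 0.006791 mol.
n(KHC8H4O4) = 0.006791 / 1 = 0.006791 mol.
mass KHC8H4O4 = 0.006791 x 204.22 = 1.387 g, so %KHC8H4O4 = 1.387/1.9213 x 100 = 72.2%.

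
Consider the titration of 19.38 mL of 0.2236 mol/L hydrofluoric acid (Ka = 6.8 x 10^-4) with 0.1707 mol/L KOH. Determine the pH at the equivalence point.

8.08

n(HF) = 0.2236 x 0.01938 = 0.004333 mol; V(KOH) at equivalence = 0.004333/0.1707 = 0.02539 L.
At equivalence all the acid is converted to F-; total volume = 0.01938 + 0.02539 = 0.04477 L, so [F-] = 0.004333/0.04477 = 0.09680 M.
Kb = Kw/Ka = 1.0e-14 / 6.8 x 10^-4 = 1.47e-11.
[OH^-] = sqrt(Kb x [F-]) = sqrt(1.47e-11 x 0.09680) = 1.19e-6 M.
pOH = 5.92, so pH = 14.00 - 5.92 = 8.08.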